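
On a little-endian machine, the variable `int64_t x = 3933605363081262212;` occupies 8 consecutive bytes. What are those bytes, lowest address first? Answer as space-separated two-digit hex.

3933605363081262212 in hexadecimal, padded to 64 bits, is 0x3696F93C9107B484.
Split into bytes (most-significant first): 36 96 F9 3C 91 07 B4 84.
Little-endian stores the least-significant byte at the lowest address.
So at ascending addresses the bytes are 84 B4 07 91 3C F9 96 36.

84 B4 07 91 3C F9 96 36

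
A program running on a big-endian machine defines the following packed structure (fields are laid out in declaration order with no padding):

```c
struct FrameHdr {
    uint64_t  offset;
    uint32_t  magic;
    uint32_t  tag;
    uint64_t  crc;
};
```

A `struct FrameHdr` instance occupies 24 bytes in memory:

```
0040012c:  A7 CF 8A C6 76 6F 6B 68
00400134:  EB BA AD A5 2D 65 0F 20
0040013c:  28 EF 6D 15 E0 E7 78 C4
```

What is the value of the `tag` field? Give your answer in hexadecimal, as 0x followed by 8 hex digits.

0x2D650F20

`tag` follows `offset` (8 B), `magic` (4 B), so it starts at offset 8 + 4 = 12 and occupies 4 bytes.
Bytes at offsets 12..15: 2D 65 0F 20.
Big-endian stores the most-significant byte at the lowest address.
The bytes are already most-significant first: 0x2D650F20.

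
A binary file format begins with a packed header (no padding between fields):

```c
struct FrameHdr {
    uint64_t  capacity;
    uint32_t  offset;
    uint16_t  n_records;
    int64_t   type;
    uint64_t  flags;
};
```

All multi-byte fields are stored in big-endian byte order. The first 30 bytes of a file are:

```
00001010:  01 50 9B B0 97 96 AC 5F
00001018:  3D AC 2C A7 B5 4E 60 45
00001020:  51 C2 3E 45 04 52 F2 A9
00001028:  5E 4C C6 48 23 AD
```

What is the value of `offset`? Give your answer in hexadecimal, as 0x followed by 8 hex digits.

0x3DAC2CA7

`offset` follows `capacity` (8 bytes), so it starts at byte offset 8 and occupies 4 bytes.
Bytes at offsets 8..11: 3D AC 2C A7.
Big-endian stores the most-significant byte at the lowest address.
The bytes are already most-significant first: 0x3DAC2CA7.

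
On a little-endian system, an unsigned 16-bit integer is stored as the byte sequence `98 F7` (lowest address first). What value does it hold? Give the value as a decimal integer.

Little-endian stores the least-significant byte at the lowest address.
Reassemble most-significant byte first: F7 98 → 0xF798.
0xF798 = 63384.

63384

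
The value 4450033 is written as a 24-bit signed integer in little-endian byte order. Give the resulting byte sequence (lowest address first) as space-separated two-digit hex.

4450033 in hexadecimal, padded to 24 bits, is 0x43E6F1.
Split into bytes (most-significant first): 43 E6 F1.
Little-endian stores the least-significant byte at the lowest address.
So at ascending addresses the bytes are F1 E6 43.

F1 E6 43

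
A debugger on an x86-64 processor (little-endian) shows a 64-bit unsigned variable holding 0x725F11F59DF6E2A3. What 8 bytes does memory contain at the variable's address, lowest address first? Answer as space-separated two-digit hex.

A3 E2 F6 9D F5 11 5F 72

Split into bytes (most-significant first): 72 5F 11 F5 9D F6 E2 A3.
In little-endian order the low byte comes first in memory.
So at ascending addresses the bytes are A3 E2 F6 9D F5 11 5F 72.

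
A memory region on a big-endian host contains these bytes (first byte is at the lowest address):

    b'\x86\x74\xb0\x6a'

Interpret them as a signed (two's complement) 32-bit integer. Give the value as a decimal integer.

Big-endian stores the most-significant byte at the lowest address.
The bytes are already most-significant first: 0x8674B06A.
Top bit is set, so as a signed 32-bit value this is 0x8674B06A − 2^32 = -2039173014.

-2039173014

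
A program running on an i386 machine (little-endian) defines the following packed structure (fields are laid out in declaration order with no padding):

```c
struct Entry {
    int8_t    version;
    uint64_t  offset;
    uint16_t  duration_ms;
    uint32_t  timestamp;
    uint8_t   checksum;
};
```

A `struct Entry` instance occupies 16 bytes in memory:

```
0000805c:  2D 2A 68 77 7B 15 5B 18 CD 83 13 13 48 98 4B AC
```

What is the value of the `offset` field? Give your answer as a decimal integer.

`offset` follows `version` (1 byte), so it starts at byte offset 1 and occupies 8 bytes.
Bytes at offsets 1..8: 2A 68 77 7B 15 5B 18 CD.
Little-endian stores the least-significant byte at the lowest address.
Reassemble most-significant byte first: CD 18 5B 15 7B 77 68 2A → 0xCD185B157B77682A.
0xCD185B157B77682A = 14778662325040146474.

14778662325040146474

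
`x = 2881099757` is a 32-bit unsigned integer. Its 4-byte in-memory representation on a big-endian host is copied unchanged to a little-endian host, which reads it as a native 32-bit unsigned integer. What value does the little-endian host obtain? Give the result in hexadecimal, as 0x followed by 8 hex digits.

2881099757 in 32-bit hexadecimal is 0xABBA17ED.
Stored big-endian, the bytes at ascending addresses are AB BA 17 ED.
Read back as little-endian, the first byte is least significant, giving 0xED17BAAB.

0xED17BAAB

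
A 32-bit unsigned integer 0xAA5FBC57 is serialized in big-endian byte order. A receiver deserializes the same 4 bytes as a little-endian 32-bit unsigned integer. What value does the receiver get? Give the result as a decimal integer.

Stored big-endian, the bytes at ascending addresses are AA 5F BC 57.
Read back as little-endian, the first byte is least significant, giving 0x57BC5FAA.
0x57BC5FAA = 1471963050.

1471963050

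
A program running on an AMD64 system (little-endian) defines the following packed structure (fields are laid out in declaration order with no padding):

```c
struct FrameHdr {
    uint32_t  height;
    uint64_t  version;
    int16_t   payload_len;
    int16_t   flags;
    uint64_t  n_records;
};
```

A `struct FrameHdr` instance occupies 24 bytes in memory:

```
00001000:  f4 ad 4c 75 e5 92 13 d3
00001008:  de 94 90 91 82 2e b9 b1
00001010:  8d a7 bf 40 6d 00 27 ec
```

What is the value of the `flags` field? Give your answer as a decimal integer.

-20039

`flags` follows `height` (4 B), `version` (8 B), `payload_len` (2 B), so it starts at offset 4 + 8 + 2 = 14 and occupies 2 bytes.
Bytes at offsets 14..15: B9 B1.
Little-endian stores the least-significant byte at the lowest address.
Reassemble most-significant byte first: B1 B9 → 0xB1B9.
Top bit is set, so as a signed 16-bit value this is 0xB1B9 − 2^16 = -20039.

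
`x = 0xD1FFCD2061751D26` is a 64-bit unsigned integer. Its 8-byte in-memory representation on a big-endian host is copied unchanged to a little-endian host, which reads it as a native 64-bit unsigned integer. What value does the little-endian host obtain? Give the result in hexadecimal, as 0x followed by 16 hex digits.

0x261D756120CDFFD1

Stored big-endian, the bytes at ascending addresses are D1 FF CD 20 61 75 1D 26.
Read back as little-endian, the first byte is least significant, giving 0x261D756120CDFFD1.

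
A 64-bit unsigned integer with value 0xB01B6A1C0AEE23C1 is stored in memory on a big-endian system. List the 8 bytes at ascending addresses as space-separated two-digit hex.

B0 1B 6A 1C 0A EE 23 C1

Split into bytes (most-significant first): B0 1B 6A 1C 0A EE 23 C1.
Big-endian: lowest address holds the most-significant byte.
So the memory order matches the most-significant-first order: B0 1B 6A 1C 0A EE 23 C1.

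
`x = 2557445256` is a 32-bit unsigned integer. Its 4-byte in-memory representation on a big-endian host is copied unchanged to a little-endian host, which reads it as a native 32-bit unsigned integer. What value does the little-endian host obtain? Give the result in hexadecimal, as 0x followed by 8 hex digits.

2557445256 in 32-bit hexadecimal is 0x986F8488.
Stored big-endian, the bytes at ascending addresses are 98 6F 84 88.
Read back as little-endian, the first byte is least significant, giving 0x88846F98.

0x88846F98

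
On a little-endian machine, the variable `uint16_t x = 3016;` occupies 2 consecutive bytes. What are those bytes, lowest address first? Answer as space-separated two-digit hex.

3016 in hexadecimal, padded to 16 bits, is 0x0BC8.
Split into bytes (most-significant first): 0B C8.
Little-endian stores the least-significant byte at the lowest address.
So at ascending addresses the bytes are C8 0B.

C8 0B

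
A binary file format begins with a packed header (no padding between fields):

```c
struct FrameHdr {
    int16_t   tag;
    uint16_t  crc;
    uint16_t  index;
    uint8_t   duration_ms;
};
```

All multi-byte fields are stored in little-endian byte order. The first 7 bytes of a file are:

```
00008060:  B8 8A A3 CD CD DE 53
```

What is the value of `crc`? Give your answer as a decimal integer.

`crc` follows `tag` (2 bytes), so it starts at byte offset 2 and occupies 2 bytes.
Bytes at offsets 2..3: A3 CD.
In little-endian order the low byte comes first in memory.
Reassemble most-significant byte first: CD A3 → 0xCDA3.
0xCDA3 = 52643.

52643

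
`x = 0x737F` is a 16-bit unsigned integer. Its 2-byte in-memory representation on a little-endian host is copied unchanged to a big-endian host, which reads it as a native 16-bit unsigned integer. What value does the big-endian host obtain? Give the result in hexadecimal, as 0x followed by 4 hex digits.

0x7F73

Stored little-endian, the bytes at ascending addresses are 7F 73.
Read back as big-endian, the last byte is least significant, giving 0x7F73.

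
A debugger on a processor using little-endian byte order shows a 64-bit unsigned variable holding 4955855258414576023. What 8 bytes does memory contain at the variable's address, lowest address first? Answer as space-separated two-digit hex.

4955855258414576023 in hexadecimal, padded to 64 bits, is 0x44C6BC19AC0D7197.
Split into bytes (most-significant first): 44 C6 BC 19 AC 0D 71 97.
Little-endian: lowest address holds the least-significant byte.
So at ascending addresses the bytes are 97 71 0D AC 19 BC C6 44.

97 71 0D AC 19 BC C6 44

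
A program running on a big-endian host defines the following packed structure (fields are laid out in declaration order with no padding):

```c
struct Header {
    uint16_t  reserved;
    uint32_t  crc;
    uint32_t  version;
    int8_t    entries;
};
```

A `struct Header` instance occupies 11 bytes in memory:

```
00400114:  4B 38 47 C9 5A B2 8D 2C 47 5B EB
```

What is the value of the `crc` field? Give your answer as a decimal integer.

1204378290

`crc` follows `reserved` (2 bytes), so it starts at byte offset 2 and occupies 4 bytes.
Bytes at offsets 2..5: 47 C9 5A B2.
In big-endian order the high byte comes first in memory.
The bytes are already most-significant first: 0x47C95AB2.
0x47C95AB2 = 1204378290.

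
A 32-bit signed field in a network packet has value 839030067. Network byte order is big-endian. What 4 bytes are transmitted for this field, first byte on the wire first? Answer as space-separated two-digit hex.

32 02 95 33

839030067 in hexadecimal, padded to 32 bits, is 0x32029533.
Split into bytes (most-significant first): 32 02 95 33.
Big-endian stores the most-significant byte at the lowest address.
So the memory order matches the most-significant-first order: 32 02 95 33.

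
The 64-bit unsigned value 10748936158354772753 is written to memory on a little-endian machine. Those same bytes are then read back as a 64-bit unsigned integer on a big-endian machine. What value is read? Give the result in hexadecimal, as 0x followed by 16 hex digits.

0x119316587CE42B95

10748936158354772753 in 64-bit hexadecimal is 0x952BE47C58169311.
Stored little-endian, the bytes at ascending addresses are 11 93 16 58 7C E4 2B 95.
Read back as big-endian, the last byte is least significant, giving 0x119316587CE42B95.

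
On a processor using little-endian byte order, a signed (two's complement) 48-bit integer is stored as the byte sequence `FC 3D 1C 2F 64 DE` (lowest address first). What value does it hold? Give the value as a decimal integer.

-36953108234756

Little-endian: lowest address holds the least-significant byte.
Reassemble most-significant byte first: DE 64 2F 1C 3D FC → 0xDE642F1C3DFC.
Top bit is set, so as a signed 48-bit value this is 0xDE642F1C3DFC − 2^48 = -36953108234756.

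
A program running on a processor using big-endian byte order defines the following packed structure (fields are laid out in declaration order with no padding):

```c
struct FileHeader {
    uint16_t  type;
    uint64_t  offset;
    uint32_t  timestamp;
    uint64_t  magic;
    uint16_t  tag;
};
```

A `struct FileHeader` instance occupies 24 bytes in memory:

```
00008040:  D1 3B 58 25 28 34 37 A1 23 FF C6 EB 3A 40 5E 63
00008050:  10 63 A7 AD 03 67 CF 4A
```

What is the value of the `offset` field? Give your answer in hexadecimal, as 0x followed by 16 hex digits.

`offset` follows `type` (2 bytes), so it starts at byte offset 2 and occupies 8 bytes.
Bytes at offsets 2..9: 58 25 28 34 37 A1 23 FF.
In big-endian order the high byte comes first in memory.
The bytes are already most-significant first: 0x5825283437A123FF.

0x5825283437A123FF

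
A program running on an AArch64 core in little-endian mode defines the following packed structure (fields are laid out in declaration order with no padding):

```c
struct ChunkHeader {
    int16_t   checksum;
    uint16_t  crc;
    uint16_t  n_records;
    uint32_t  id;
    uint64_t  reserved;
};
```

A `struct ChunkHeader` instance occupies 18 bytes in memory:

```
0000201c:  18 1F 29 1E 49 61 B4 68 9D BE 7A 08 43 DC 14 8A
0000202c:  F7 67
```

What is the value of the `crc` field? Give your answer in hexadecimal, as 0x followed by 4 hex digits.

0x1E29

`crc` follows `checksum` (2 bytes), so it starts at byte offset 2 and occupies 2 bytes.
Bytes at offsets 2..3: 29 1E.
In little-endian order the low byte comes first in memory.
Reassemble most-significant byte first: 1E 29 → 0x1E29.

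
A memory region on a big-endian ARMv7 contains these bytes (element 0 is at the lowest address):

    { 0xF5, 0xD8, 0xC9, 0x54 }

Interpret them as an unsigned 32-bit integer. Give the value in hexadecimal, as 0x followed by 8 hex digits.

0xF5D8C954

In big-endian order the high byte comes first in memory.
The bytes are already most-significant first: 0xF5D8C954.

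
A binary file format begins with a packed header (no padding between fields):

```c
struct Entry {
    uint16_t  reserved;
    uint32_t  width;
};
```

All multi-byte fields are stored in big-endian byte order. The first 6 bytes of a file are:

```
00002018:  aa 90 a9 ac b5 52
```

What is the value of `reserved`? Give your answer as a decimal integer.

`reserved` is the first field, at byte offset 0, occupying 2 bytes.
Bytes at offsets 0..1: AA 90.
In big-endian order the high byte comes first in memory.
The bytes are already most-significant first: 0xAA90.
0xAA90 = 43664.

43664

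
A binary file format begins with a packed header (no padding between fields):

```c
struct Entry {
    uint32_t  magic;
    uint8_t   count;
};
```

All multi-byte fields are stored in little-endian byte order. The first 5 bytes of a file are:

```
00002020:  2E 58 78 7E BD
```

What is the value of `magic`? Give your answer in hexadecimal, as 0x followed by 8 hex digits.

`magic` is the first field, at byte offset 0, occupying 4 bytes.
Bytes at offsets 0..3: 2E 58 78 7E.
In little-endian order the low byte comes first in memory.
Reassemble most-significant byte first: 7E 78 58 2E → 0x7E78582E.

0x7E78582E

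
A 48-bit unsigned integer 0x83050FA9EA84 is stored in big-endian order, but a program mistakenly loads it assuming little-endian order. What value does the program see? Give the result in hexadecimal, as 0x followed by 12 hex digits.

Stored big-endian, the bytes at ascending addresses are 83 05 0F A9 EA 84.
Read back as little-endian, the first byte is least significant, giving 0x84EAA90F0583.

0x84EAA90F0583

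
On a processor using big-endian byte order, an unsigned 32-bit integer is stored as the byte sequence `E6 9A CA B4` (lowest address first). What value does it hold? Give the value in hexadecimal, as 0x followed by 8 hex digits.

0xE69ACAB4

Big-endian: lowest address holds the most-significant byte.
The bytes are already most-significant first: 0xE69ACAB4.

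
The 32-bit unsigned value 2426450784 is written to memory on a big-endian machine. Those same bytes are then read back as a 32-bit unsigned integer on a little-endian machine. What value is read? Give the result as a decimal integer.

1622384784

2426450784 in 32-bit hexadecimal is 0x90A0B360.
Stored big-endian, the bytes at ascending addresses are 90 A0 B3 60.
Read back as little-endian, the first byte is least significant, giving 0x60B3A090.
0x60B3A090 = 1622384784.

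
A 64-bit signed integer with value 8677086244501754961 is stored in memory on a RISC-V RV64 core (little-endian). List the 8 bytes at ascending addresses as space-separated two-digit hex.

51 94 F4 58 F7 33 6B 78

8677086244501754961 in hexadecimal, padded to 64 bits, is 0x786B33F758F49451.
Split into bytes (most-significant first): 78 6B 33 F7 58 F4 94 51.
Little-endian: lowest address holds the least-significant byte.
So at ascending addresses the bytes are 51 94 F4 58 F7 33 6B 78.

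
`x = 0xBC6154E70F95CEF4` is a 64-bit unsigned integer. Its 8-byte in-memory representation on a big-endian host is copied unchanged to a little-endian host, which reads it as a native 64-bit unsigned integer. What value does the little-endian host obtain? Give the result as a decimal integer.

17640200685994926524

Stored big-endian, the bytes at ascending addresses are BC 61 54 E7 0F 95 CE F4.
Read back as little-endian, the first byte is least significant, giving 0xF4CE950FE75461BC.
0xF4CE950FE75461BC = 17640200685994926524.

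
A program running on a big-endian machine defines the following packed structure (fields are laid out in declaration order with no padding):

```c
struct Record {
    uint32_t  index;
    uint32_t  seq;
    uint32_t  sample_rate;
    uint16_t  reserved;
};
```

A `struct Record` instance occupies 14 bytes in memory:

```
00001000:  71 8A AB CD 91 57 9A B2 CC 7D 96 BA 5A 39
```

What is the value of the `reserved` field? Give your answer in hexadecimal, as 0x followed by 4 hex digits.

`reserved` follows `index` (4 B), `seq` (4 B), `sample_rate` (4 B), so it starts at offset 4 + 4 + 4 = 12 and occupies 2 bytes.
Bytes at offsets 12..13: 5A 39.
Big-endian: lowest address holds the most-significant byte.
The bytes are already most-significant first: 0x5A39.

0x5A39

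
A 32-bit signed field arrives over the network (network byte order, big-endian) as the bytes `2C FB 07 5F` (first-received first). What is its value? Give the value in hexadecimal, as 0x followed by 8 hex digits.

Big-endian: lowest address holds the most-significant byte.
The bytes are already most-significant first: 0x2CFB075F.

0x2CFB075F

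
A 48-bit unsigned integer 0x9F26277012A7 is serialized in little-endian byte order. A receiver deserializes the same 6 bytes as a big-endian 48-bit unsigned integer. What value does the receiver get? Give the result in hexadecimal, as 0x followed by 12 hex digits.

Stored little-endian, the bytes at ascending addresses are A7 12 70 27 26 9F.
Read back as big-endian, the last byte is least significant, giving 0xA7127027269F.

0xA7127027269F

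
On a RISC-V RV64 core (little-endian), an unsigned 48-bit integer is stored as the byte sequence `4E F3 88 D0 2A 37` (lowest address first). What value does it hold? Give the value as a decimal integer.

60657026790222

In little-endian order the low byte comes first in memory.
Reassemble most-significant byte first: 37 2A D0 88 F3 4E → 0x372AD088F34E.
0x372AD088F34E = 60657026790222.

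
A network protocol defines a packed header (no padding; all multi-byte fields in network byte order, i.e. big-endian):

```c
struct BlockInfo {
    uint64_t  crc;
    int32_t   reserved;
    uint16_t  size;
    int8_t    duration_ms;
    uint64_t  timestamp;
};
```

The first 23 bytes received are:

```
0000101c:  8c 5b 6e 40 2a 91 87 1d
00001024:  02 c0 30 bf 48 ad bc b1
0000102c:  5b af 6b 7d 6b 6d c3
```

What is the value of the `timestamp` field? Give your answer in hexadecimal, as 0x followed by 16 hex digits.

`timestamp` follows `crc` (8 B), `reserved` (4 B), `size` (2 B), `duration_ms` (1 B), so it starts at offset 8 + 4 + 2 + 1 = 15 and occupies 8 bytes.
Bytes at offsets 15..22: B1 5B AF 6B 7D 6B 6D C3.
Big-endian stores the most-significant byte at the lowest address.
The bytes are already most-significant first: 0xB15BAF6B7D6B6DC3.

0xB15BAF6B7D6B6DC3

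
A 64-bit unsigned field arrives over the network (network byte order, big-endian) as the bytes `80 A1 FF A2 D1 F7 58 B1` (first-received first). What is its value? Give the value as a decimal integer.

9268970582877624497

Big-endian stores the most-significant byte at the lowest address.
The bytes are already most-significant first: 0x80A1FFA2D1F758B1.
0x80A1FFA2D1F758B1 = 9268970582877624497.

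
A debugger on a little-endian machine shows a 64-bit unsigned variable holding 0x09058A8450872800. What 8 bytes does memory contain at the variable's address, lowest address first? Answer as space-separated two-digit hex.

Split into bytes (most-significant first): 09 05 8A 84 50 87 28 00.
Little-endian: lowest address holds the least-significant byte.
So at ascending addresses the bytes are 00 28 87 50 84 8A 05 09.

00 28 87 50 84 8A 05 09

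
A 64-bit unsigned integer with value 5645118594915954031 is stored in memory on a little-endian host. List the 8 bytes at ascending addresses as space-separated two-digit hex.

5645118594915954031 in hexadecimal, padded to 64 bits, is 0x4E577D73F4EAED6F.
Split into bytes (most-significant first): 4E 57 7D 73 F4 EA ED 6F.
In little-endian order the low byte comes first in memory.
So at ascending addresses the bytes are 6F ED EA F4 73 7D 57 4E.

6F ED EA F4 73 7D 57 4E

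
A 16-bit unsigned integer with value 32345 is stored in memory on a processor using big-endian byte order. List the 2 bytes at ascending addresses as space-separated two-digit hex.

7E 59

32345 in hexadecimal, padded to 16 bits, is 0x7E59.
Split into bytes (most-significant first): 7E 59.
In big-endian order the high byte comes first in memory.
So the memory order matches the most-significant-first order: 7E 59.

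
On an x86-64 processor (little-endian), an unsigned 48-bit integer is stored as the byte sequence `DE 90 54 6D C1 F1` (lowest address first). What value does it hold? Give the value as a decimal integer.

Little-endian stores the least-significant byte at the lowest address.
Reassemble most-significant byte first: F1 C1 6D 54 90 DE → 0xF1C16D5490DE.
0xF1C16D5490DE = 265813065240798.

265813065240798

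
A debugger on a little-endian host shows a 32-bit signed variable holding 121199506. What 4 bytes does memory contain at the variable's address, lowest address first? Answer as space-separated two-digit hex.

121199506 in hexadecimal, padded to 32 bits, is 0x07395B92.
Split into bytes (most-significant first): 07 39 5B 92.
In little-endian order the low byte comes first in memory.
So at ascending addresses the bytes are 92 5B 39 07.

92 5B 39 07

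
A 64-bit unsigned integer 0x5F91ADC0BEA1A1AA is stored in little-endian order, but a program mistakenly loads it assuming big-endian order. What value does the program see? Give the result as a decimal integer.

12295286298346623327

Stored little-endian, the bytes at ascending addresses are AA A1 A1 BE C0 AD 91 5F.
Read back as big-endian, the last byte is least significant, giving 0xAAA1A1BEC0AD915F.
0xAAA1A1BEC0AD915F = 12295286298346623327.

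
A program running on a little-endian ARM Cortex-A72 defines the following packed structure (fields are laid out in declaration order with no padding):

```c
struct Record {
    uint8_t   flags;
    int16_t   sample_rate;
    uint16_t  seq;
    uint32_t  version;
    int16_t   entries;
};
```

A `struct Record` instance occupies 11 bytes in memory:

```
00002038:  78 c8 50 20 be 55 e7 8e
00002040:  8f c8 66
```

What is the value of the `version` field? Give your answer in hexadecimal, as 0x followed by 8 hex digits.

`version` follows `flags` (1 B), `sample_rate` (2 B), `seq` (2 B), so it starts at offset 1 + 2 + 2 = 5 and occupies 4 bytes.
Bytes at offsets 5..8: 55 E7 8E 8F.
Little-endian: lowest address holds the least-significant byte.
Reassemble most-significant byte first: 8F 8E E7 55 → 0x8F8EE755.

0x8F8EE755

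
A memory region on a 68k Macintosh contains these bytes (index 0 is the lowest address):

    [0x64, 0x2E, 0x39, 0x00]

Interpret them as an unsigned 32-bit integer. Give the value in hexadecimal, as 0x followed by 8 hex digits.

0x642E3900

Big-endian: lowest address holds the most-significant byte.
The bytes are already most-significant first: 0x642E3900.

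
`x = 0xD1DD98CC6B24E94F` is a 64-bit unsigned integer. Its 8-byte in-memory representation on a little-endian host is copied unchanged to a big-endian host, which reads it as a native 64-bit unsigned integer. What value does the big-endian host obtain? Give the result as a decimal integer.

Stored little-endian, the bytes at ascending addresses are 4F E9 24 6B CC 98 DD D1.
Read back as big-endian, the last byte is least significant, giving 0x4FE9246BCC98DDD1.
0x4FE9246BCC98DDD1 = 5758173643982560721.

5758173643982560721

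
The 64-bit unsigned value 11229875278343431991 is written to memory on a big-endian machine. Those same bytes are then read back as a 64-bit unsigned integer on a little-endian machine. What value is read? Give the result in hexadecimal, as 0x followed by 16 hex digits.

11229875278343431991 in 64-bit hexadecimal is 0x9BD888113599E737.
Stored big-endian, the bytes at ascending addresses are 9B D8 88 11 35 99 E7 37.
Read back as little-endian, the first byte is least significant, giving 0x37E799351188D89B.

0x37E799351188D89B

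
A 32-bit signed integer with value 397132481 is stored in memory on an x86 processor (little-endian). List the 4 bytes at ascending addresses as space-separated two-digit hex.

397132481 in hexadecimal, padded to 32 bits, is 0x17ABC2C1.
Split into bytes (most-significant first): 17 AB C2 C1.
In little-endian order the low byte comes first in memory.
So at ascending addresses the bytes are C1 C2 AB 17.

C1 C2 AB 17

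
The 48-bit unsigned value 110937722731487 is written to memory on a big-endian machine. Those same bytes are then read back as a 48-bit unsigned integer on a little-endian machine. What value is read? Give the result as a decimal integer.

110937722731487 in 48-bit hexadecimal is 0x64E5B38E3BDF.
Stored big-endian, the bytes at ascending addresses are 64 E5 B3 8E 3B DF.
Read back as little-endian, the first byte is least significant, giving 0xDF3B8EB3E564.
0xDF3B8EB3E564 = 245446890218852.

245446890218852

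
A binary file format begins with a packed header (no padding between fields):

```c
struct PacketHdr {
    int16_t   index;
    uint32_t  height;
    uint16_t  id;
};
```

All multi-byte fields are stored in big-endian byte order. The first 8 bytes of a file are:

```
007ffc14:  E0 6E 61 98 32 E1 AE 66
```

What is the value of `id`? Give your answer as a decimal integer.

`id` follows `index` (2 B), `height` (4 B), so it starts at offset 2 + 4 = 6 and occupies 2 bytes.
Bytes at offsets 6..7: AE 66.
In big-endian order the high byte comes first in memory.
The bytes are already most-significant first: 0xAE66.
0xAE66 = 44646.

44646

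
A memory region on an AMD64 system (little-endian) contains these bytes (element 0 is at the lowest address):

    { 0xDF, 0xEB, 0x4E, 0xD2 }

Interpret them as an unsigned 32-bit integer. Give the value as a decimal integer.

In little-endian order the low byte comes first in memory.
Reassemble most-significant byte first: D2 4E EB DF → 0xD24EEBDF.
0xD24EEBDF = 3528387551.

3528387551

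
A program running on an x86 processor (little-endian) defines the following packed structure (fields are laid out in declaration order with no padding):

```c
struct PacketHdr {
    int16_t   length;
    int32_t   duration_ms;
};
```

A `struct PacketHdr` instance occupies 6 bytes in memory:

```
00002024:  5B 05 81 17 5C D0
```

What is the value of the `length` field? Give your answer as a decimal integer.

1371

`length` is the first field, at byte offset 0, occupying 2 bytes.
Bytes at offsets 0..1: 5B 05.
Little-endian: lowest address holds the least-significant byte.
Reassemble most-significant byte first: 05 5B → 0x055B.
0x055B = 1371.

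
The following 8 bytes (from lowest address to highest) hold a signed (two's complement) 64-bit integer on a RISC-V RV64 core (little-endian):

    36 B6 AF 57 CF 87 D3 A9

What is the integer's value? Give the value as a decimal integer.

-6209470136614668746

In little-endian order the low byte comes first in memory.
Reassemble most-significant byte first: A9 D3 87 CF 57 AF B6 36 → 0xA9D387CF57AFB636.
Top bit is set, so as a signed 64-bit value this is 0xA9D387CF57AFB636 − 2^64 = -6209470136614668746.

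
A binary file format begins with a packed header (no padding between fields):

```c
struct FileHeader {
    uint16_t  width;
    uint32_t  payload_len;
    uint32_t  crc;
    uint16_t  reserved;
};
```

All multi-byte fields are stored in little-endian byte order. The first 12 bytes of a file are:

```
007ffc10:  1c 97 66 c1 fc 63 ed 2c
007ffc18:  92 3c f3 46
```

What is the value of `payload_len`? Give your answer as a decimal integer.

1677508966

`payload_len` follows `width` (2 bytes), so it starts at byte offset 2 and occupies 4 bytes.
Bytes at offsets 2..5: 66 C1 FC 63.
Little-endian: lowest address holds the least-significant byte.
Reassemble most-significant byte first: 63 FC C1 66 → 0x63FCC166.
0x63FCC166 = 1677508966.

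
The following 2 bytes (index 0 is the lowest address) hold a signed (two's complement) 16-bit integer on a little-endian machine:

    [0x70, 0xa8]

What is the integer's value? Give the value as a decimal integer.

Little-endian stores the least-significant byte at the lowest address.
Reassemble most-significant byte first: A8 70 → 0xA870.
Top bit is set, so as a signed 16-bit value this is 0xA870 − 2^16 = -22416.

-22416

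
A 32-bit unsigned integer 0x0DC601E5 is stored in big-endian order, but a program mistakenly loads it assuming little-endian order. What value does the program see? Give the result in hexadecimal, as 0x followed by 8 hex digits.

Stored big-endian, the bytes at ascending addresses are 0D C6 01 E5.
Read back as little-endian, the first byte is least significant, giving 0xE501C60D.

0xE501C60D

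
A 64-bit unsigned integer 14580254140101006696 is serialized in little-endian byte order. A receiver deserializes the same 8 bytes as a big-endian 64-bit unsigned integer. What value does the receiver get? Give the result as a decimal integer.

14580254140101006696 in 64-bit hexadecimal is 0xCA5777E413A39568.
Stored little-endian, the bytes at ascending addresses are 68 95 A3 13 E4 77 57 CA.
Read back as big-endian, the last byte is least significant, giving 0x6895A313E47757CA.
0x6895A313E47757CA = 7536108857307125706.

7536108857307125706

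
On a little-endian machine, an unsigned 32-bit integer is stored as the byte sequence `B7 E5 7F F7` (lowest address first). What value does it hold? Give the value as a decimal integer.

Little-endian stores the least-significant byte at the lowest address.
Reassemble most-significant byte first: F7 7F E5 B7 → 0xF77FE5B7.
0xF77FE5B7 = 4152354231.

4152354231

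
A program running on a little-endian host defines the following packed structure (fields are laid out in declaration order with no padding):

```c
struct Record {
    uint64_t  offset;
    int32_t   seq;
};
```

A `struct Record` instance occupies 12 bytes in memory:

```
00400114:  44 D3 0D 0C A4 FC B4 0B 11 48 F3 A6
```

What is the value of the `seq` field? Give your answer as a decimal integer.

-1494005743

`seq` follows `offset` (8 bytes), so it starts at byte offset 8 and occupies 4 bytes.
Bytes at offsets 8..11: 11 48 F3 A6.
Little-endian: lowest address holds the least-significant byte.
Reassemble most-significant byte first: A6 F3 48 11 → 0xA6F34811.
Top bit is set, so as a signed 32-bit value this is 0xA6F34811 − 2^32 = -1494005743.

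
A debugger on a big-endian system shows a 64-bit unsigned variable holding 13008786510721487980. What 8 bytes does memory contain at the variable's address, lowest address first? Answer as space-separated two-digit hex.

B4 88 7E 68 72 72 94 6C

13008786510721487980 in hexadecimal, padded to 64 bits, is 0xB4887E687272946C.
Split into bytes (most-significant first): B4 88 7E 68 72 72 94 6C.
Big-endian stores the most-significant byte at the lowest address.
So the memory order matches the most-significant-first order: B4 88 7E 68 72 72 94 6C.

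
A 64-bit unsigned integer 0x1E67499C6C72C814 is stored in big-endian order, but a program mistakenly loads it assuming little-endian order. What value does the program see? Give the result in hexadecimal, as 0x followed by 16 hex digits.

Stored big-endian, the bytes at ascending addresses are 1E 67 49 9C 6C 72 C8 14.
Read back as little-endian, the first byte is least significant, giving 0x14C8726C9C49671E.

0x14C8726C9C49671E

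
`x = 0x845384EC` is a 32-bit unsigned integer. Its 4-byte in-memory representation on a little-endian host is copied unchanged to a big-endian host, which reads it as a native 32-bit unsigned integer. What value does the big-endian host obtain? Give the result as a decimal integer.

3968095108

Stored little-endian, the bytes at ascending addresses are EC 84 53 84.
Read back as big-endian, the last byte is least significant, giving 0xEC845384.
0xEC845384 = 3968095108.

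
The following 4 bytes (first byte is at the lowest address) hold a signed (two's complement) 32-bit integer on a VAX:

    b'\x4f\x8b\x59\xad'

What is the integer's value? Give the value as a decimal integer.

-1386640561

Little-endian: lowest address holds the least-significant byte.
Reassemble most-significant byte first: AD 59 8B 4F → 0xAD598B4F.
Top bit is set, so as a signed 32-bit value this is 0xAD598B4F − 2^32 = -1386640561.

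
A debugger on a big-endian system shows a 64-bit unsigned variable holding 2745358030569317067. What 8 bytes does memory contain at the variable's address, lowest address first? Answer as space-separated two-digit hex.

2745358030569317067 in hexadecimal, padded to 64 bits, is 0x261978955159A2CB.
Split into bytes (most-significant first): 26 19 78 95 51 59 A2 CB.
In big-endian order the high byte comes first in memory.
So the memory order matches the most-significant-first order: 26 19 78 95 51 59 A2 CB.

26 19 78 95 51 59 A2 CB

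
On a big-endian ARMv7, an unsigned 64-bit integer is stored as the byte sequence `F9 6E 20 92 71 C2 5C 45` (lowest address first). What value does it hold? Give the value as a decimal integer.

Big-endian: lowest address holds the most-significant byte.
The bytes are already most-significant first: 0xF96E209271C25C45.
0xF96E209271C25C45 = 17973338976228105285.

17973338976228105285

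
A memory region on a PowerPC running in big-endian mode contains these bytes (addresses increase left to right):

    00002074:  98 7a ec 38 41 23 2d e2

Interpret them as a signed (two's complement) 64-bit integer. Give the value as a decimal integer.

Big-endian: lowest address holds the most-significant byte.
The bytes are already most-significant first: 0x987AEC3841232DE2.
Top bit is set, so as a signed 64-bit value this is 0x987AEC3841232DE2 − 2^64 = -7459390106430657054.

-7459390106430657054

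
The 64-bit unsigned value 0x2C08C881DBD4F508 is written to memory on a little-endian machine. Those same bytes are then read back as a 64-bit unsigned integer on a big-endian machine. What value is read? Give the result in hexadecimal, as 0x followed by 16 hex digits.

0x08F5D4DB81C8082C

Stored little-endian, the bytes at ascending addresses are 08 F5 D4 DB 81 C8 08 2C.
Read back as big-endian, the last byte is least significant, giving 0x08F5D4DB81C8082C.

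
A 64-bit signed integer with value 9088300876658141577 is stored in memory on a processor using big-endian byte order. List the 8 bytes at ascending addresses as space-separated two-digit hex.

7E 20 21 7E D5 14 69 89

9088300876658141577 in hexadecimal, padded to 64 bits, is 0x7E20217ED5146989.
Split into bytes (most-significant first): 7E 20 21 7E D5 14 69 89.
In big-endian order the high byte comes first in memory.
So the memory order matches the most-significant-first order: 7E 20 21 7E D5 14 69 89.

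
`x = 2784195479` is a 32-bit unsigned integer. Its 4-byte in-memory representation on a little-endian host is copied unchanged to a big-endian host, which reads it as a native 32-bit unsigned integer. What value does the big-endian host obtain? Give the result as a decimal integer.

2784195479 in 32-bit hexadecimal is 0xA5F37397.
Stored little-endian, the bytes at ascending addresses are 97 73 F3 A5.
Read back as big-endian, the last byte is least significant, giving 0x9773F3A5.
0x9773F3A5 = 2540958629.

2540958629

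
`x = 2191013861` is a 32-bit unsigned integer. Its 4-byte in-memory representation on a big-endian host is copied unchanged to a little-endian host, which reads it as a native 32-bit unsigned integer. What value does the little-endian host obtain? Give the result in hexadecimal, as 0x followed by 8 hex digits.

2191013861 in 32-bit hexadecimal is 0x829837E5.
Stored big-endian, the bytes at ascending addresses are 82 98 37 E5.
Read back as little-endian, the first byte is least significant, giving 0xE5379882.

0xE5379882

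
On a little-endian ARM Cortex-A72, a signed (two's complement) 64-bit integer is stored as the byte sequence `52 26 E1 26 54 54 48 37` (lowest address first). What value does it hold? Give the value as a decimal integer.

3983526590815479378

In little-endian order the low byte comes first in memory.
Reassemble most-significant byte first: 37 48 54 54 26 E1 26 52 → 0x3748545426E12652.
0x3748545426E12652 = 3983526590815479378.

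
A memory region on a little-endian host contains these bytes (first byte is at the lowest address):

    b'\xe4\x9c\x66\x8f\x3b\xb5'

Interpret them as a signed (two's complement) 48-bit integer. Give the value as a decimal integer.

In little-endian order the low byte comes first in memory.
Reassemble most-significant byte first: B5 3B 8F 66 9C E4 → 0xB53B8F669CE4.
Top bit is set, so as a signed 48-bit value this is 0xB53B8F669CE4 − 2^48 = -82207563146012.

-82207563146012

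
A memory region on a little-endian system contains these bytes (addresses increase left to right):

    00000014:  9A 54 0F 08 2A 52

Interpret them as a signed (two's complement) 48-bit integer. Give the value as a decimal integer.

In little-endian order the low byte comes first in memory.
Reassemble most-significant byte first: 52 2A 08 0F 54 9A → 0x522A080F549A.
0x522A080F549A = 90340477326490.

90340477326490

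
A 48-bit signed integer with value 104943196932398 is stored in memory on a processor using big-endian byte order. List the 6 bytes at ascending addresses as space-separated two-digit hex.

104943196932398 in hexadecimal, padded to 48 bits, is 0x5F71FDF9892E.
Split into bytes (most-significant first): 5F 71 FD F9 89 2E.
In big-endian order the high byte comes first in memory.
So the memory order matches the most-significant-first order: 5F 71 FD F9 89 2E.

5F 71 FD F9 89 2E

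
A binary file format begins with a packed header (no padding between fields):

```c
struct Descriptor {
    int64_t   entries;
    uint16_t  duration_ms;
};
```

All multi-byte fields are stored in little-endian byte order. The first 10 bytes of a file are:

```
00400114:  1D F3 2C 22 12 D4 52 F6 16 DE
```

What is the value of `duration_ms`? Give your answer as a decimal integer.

`duration_ms` follows `entries` (8 bytes), so it starts at byte offset 8 and occupies 2 bytes.
Bytes at offsets 8..9: 16 DE.
Little-endian: lowest address holds the least-significant byte.
Reassemble most-significant byte first: DE 16 → 0xDE16.
0xDE16 = 56854.

56854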